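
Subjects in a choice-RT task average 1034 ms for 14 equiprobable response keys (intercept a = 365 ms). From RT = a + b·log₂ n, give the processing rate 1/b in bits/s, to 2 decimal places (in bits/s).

5.69 bits/s

b = (1034 − 365)/log₂ 14 = 669/3.8074 = 175.713 ms per bit = 0.17571 s/bit; the reciprocal is 5.691 bits/s.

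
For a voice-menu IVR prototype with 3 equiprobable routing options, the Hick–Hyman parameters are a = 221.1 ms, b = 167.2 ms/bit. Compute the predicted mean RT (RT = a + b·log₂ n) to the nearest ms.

486 ms

log₂(3) = 1.5850 bits, so RT = 221.1 + 167.2 × 1.5850 ≈ 486.106 ms.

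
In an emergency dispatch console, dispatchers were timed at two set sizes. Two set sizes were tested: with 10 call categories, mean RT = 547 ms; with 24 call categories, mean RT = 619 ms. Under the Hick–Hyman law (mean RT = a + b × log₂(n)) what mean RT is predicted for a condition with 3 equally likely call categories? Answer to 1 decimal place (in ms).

Fit slope and intercept:
  b = (619 − 547) / (log₂ 24 − log₂ 10) = 72 / (4.5850 − 3.3219) = 57.006 ms/bit
  a = 547 − 57.006 × 3.3219 = 357.632 ms
Then RT(3) = 357.632 + 57.006 × log₂ 3 = 357.632 + 57.006 × 1.5850 ≈ 447.983 ms.

448.0 ms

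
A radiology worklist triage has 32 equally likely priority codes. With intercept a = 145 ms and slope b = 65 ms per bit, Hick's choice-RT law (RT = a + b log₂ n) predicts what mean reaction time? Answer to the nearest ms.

470 ms

log₂(32) = 5 bits, so RT = 145 + 65 × 5 ≈ 470.000 ms.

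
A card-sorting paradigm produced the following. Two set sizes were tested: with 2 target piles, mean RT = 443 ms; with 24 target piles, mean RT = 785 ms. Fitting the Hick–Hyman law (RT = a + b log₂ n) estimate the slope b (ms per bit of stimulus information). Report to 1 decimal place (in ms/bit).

95.4 ms/bit

The slope on a log₂ axis is (785 − 443) / (4.5850 − 1) = 95.398 ms/bit.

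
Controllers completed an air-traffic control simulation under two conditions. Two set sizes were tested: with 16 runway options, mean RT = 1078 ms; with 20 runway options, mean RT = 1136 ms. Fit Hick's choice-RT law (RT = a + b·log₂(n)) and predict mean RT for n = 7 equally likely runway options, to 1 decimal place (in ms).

863.1 ms

Solve the two-equation system in a and b:
  b = (1136 − 1078) / (log₂ 20 − log₂ 16) = 58 / (4.3219 − 4) = 180.164 ms/bit
  a = 1078 − 180.164 × 4 = 357.342 ms
Then RT(7) = 357.342 + 180.164 × log₂ 7 = 357.342 + 180.164 × 2.8074 ≈ 863.128 ms.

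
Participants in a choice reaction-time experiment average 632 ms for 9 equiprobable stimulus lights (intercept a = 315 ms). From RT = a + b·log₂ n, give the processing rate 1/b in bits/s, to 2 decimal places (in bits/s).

10.00 bits/s

Choice component = 632 − 315 = 317 ms over log₂(9) = 3.1699 bits.
b = 317 / 3.1699 = 100.002 ms/bit, so 1/b = 10.000 bits/s.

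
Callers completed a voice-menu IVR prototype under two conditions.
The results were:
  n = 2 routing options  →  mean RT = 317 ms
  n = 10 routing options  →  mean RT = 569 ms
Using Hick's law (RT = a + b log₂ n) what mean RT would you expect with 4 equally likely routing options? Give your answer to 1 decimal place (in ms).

RT is linear in log₂ n, so two points fix the line:
  b = (569 − 317) / (log₂ 10 − log₂ 2) = 252 / (3.3219 − 1) = 108.530 ms/bit
  a = 317 − 108.530 × 1 = 208.470 ms
Then RT(4) = 208.470 + 108.530 × log₂ 4 = 208.470 + 108.530 × 2 ≈ 425.530 ms.

425.5 ms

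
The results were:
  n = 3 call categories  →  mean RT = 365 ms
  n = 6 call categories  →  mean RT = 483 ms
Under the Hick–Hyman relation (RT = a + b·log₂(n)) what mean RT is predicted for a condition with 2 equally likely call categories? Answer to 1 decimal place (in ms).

With log₂ n on the abscissa the relation is linear; from the two conditions:
  b = (483 − 365) / (log₂ 6 − log₂ 3) = 118 / (2.5850 − 1.5850) = 118.000 ms/bit
  a = 365 − 118.000 × 1.5850 = 177.974 ms
Then RT(2) = 177.974 + 118.000 × log₂ 2 = 177.974 + 118.000 × 1 ≈ 295.974 ms.

296.0 ms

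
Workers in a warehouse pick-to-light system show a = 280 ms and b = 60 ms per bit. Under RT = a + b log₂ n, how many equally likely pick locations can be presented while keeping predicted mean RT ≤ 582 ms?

Information budget: (582 − 280)/60 = 5.0333 bits, so n ≤ 2^5.0333 = 32.748 → at most 32.

32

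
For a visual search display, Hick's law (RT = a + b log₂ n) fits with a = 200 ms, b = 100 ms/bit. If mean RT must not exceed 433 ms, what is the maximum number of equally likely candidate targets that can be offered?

5

Information budget: (433 − 200)/100 = 2.3300 bits, so n ≤ 2^2.3300 = 5.028 → at most 5.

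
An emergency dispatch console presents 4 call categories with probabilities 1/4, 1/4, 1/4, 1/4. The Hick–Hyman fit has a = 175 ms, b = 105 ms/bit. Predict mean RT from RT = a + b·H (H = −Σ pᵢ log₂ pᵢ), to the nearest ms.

385 ms

H = −Σ pᵢ log₂ pᵢ = 0.25·2 + 0.25·2 + 0.25·2 + 0.25·2 = 2.000 bits.
RT = 175 + 105 × 2.000 = 385.00 ms.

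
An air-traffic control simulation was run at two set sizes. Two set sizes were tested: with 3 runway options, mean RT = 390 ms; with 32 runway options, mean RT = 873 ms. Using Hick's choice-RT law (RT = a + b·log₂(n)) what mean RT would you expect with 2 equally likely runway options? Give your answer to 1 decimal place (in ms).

Fit slope and intercept:
  b = (873 − 390) / (log₂ 32 − log₂ 3) = 483 / (5 − 1.5850) = 141.433 ms/bit
  a = 390 − 141.433 × 1.5850 = 165.834 ms
Then RT(2) = 165.834 + 141.433 × log₂ 2 = 165.834 + 141.433 × 1 ≈ 307.267 ms.

307.3 ms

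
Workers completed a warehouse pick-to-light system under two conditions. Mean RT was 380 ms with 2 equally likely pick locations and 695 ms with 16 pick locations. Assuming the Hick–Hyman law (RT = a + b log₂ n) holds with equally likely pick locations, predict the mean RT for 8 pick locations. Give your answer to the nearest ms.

590 ms

Fit slope and intercept:
  b = (695 − 380) / (log₂ 16 − log₂ 2) = 315 / (4 − 1) = 105 ms/bit
  a = 380 − 105 × 1 = 275 ms
Then RT(8) = 275 + 105 × log₂ 8 = 275 + 105 × 3 ≈ 590.000 ms.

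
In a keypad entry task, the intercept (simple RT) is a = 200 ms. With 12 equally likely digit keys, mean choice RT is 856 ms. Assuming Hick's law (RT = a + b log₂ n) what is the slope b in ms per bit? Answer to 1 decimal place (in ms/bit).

12 alternatives carry log₂ 12 = 3.5850 bits; the choice cost is 856 − 200 = 656 ms, so b = 656/3.5850 = 182.987 ms/bit.

183.0 ms/bit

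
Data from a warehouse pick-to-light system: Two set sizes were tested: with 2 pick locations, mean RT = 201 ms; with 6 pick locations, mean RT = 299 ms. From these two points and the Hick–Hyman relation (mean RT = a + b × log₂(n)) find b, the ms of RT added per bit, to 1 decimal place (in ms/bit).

The slope on a log₂ axis is (299 − 201) / (2.5850 − 1) = 61.831 ms/bit.

61.8 ms/bit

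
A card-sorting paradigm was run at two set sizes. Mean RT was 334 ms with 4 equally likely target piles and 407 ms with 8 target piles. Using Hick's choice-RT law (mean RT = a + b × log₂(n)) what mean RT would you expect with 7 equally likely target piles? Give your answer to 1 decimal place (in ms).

With log₂ n on the abscissa the relation is linear; from the two conditions:
  b = (407 − 334) / (log₂ 8 − log₂ 4) = 73 / (3 − 2) = 73.000 ms/bit
  a = 334 − 73.000 × 2 = 188.000 ms
Then RT(7) = 188.000 + 73.000 × log₂ 7 = 188.000 + 73.000 × 2.8074 ≈ 392.937 ms.

392.9 ms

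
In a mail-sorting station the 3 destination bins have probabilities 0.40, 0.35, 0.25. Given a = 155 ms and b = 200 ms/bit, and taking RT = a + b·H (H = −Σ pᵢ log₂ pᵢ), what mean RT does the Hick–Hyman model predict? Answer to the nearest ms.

467 ms

H = 0.40·log₂(1/0.40) + 0.35·log₂(1/0.35) + 0.25·log₂(1/0.25) = 1.5589 bits.
RT = 155 + 200 × 1.5589 = 466.77 ms.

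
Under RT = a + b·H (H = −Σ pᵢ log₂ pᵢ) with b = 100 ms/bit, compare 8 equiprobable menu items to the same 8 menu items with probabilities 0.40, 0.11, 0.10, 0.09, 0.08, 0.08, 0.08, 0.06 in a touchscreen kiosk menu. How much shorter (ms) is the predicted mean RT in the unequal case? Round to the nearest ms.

Equiprobable entropy H₀ = log₂ 8 = 3.0000 bits.
Skewed entropy H = −Σ pᵢ log₂ pᵢ = 2.6420 bits.
ΔRT = b·(H₀ − H) = 100 × 0.3580 = 35.80 ms.

36 ms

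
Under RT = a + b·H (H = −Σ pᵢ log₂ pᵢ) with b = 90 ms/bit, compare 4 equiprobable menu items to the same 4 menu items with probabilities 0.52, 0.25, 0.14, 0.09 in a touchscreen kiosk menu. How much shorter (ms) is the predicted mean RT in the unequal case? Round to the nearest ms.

27 ms

Equiprobable entropy H₀ = log₂ 4 = 2.0000 bits.
Skewed entropy H = −Σ pᵢ log₂ pᵢ = 1.7003 bits.
ΔRT = b·(H₀ − H) = 90 × 0.2997 = 26.97 ms.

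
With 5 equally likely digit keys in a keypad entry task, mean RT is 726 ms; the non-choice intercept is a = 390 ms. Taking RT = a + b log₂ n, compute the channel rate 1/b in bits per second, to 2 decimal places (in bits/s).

b = (726 − 390)/log₂ 5 = 336/2.3219 = 144.707 ms per bit = 0.14471 s/bit; the reciprocal is 6.911 bits/s.

6.91 bits/s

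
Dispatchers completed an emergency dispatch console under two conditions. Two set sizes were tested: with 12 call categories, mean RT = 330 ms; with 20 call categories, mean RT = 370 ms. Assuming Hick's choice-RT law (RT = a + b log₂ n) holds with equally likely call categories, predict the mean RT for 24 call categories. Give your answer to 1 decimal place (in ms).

384.3 ms

Solve the two-equation system in a and b:
  b = (370 − 330) / (log₂ 20 − log₂ 12) = 40 / (4.3219 − 3.5850) = 54.277 ms/bit
  a = 330 − 54.277 × 3.5850 = 135.420 ms
Then RT(24) = 135.420 + 54.277 × log₂ 24 = 135.420 + 54.277 × 4.5850 ≈ 384.277 ms.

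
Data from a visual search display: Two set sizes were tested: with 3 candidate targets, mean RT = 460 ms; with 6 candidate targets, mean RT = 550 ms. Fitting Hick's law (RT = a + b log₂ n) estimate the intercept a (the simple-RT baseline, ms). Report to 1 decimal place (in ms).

Slope: b = (550 − 460) / (log₂ 6 − log₂ 3) = 90/1.0000 = 90.000 ms/bit.
a = RT₁ − b·log₂ n₁ = 460 − 90.000 × 1.5850 = 317.353 ms.

317.4 ms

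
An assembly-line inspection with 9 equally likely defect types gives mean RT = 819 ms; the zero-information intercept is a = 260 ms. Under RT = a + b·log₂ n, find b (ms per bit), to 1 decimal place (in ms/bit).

9 alternatives carry log₂ 9 = 3.1699 bits; the choice cost is 819 − 260 = 559 ms, so b = 559/3.1699 = 176.345 ms/bit.

176.3 ms/bit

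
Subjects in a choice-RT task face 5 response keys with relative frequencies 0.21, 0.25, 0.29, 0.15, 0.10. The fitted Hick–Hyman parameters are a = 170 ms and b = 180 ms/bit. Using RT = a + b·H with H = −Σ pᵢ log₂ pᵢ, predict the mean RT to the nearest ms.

572 ms

Entropy contributions −pᵢ log₂ pᵢ: 0.4728, 0.5000, 0.5179, 0.4105, 0.3322; sum H = 2.2335 bits.
RT = a + bH = 170 + 180·2.2335 = 572.02 ms.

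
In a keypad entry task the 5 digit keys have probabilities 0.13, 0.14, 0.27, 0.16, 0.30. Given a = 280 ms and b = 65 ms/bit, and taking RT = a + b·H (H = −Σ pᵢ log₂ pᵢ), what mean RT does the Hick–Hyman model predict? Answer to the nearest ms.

Entropy contributions −pᵢ log₂ pᵢ: 0.3826, 0.3971, 0.5100, 0.4230, 0.5211; sum H = 2.2339 bits.
RT = a + bH = 280 + 65·2.2339 = 425.20 ms.

425 ms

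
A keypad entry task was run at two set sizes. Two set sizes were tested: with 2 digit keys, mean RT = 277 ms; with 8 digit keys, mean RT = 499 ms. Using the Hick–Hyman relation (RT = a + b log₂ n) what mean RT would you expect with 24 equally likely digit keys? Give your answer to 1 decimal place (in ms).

674.9 ms

Solve the two-equation system in a and b:
  b = (499 − 277) / (log₂ 8 − log₂ 2) = 222 / (3 − 1) = 111.000 ms/bit
  a = 277 − 111.000 × 1 = 166.000 ms
Then RT(24) = 166.000 + 111.000 × log₂ 24 = 166.000 + 111.000 × 4.5850 ≈ 674.931 ms.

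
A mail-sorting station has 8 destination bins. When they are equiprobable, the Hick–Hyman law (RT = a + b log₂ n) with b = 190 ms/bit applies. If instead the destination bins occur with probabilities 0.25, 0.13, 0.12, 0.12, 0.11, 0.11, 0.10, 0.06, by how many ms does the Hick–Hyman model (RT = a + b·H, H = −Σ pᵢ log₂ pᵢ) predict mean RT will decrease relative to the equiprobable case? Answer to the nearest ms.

20 ms

Equiprobable entropy H₀ = log₂ 8 = 3.0000 bits.
Skewed entropy H = −Σ pᵢ log₂ pᵢ = 2.8931 bits.
ΔRT = b·(H₀ − H) = 190 × 0.1069 = 20.32 ms.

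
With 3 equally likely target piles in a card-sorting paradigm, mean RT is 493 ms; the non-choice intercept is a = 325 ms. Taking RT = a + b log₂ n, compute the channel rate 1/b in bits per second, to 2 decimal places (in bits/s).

b = (493 − 325)/log₂ 3 = 168/1.5850 = 105.996 ms per bit = 0.10600 s/bit; the reciprocal is 9.434 bits/s.

9.43 bits/s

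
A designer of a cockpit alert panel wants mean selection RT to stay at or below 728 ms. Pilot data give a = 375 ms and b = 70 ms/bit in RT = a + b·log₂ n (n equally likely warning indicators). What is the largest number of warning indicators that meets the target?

Set 375 + 70·log₂ n ≤ 728 → log₂ n ≤ (728 − 375)/70 = 5.0429.
So n ≤ 2^5.0429 = 32.965; the largest integer n is 32.

32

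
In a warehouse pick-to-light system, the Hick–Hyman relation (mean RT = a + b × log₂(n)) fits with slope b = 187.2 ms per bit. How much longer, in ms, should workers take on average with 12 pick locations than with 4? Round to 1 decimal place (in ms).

296.7 ms

Only the slope matters, since a is common to both: ΔRT = b·log₂(n₂/n₁).
log₂(12) − log₂(4) = 3.5850 − 2 = 1.5850.
ΔRT = 187.2 × 1.5850 = 296.705 ms.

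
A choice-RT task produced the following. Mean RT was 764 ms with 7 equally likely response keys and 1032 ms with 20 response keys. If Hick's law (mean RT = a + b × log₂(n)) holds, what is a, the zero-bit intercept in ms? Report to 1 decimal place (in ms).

The slope on a log₂ axis is (1032 − 764) / (4.3219 − 2.8074) = 176.948 ms/bit.
a = RT₁ − b·log₂ n₁ = 764 − 176.948 × 2.8074 = 267.245 ms.

267.2 ms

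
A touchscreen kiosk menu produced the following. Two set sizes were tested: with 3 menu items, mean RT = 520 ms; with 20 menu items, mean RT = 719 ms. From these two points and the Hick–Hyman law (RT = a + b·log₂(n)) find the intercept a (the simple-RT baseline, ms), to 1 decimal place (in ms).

The slope on a log₂ axis is (719 − 520) / (4.3219 − 1.5850) = 72.708 ms/bit.
Intercept: a = 520 − 72.708·log₂(3) = 404.760 ms.

404.8 ms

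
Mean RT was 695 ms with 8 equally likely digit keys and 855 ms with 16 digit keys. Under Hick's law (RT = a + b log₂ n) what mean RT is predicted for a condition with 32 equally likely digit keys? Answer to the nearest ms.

1015 ms

Fit slope and intercept:
  b = (855 − 695) / (log₂ 16 − log₂ 8) = 160 / (4 − 3) = 160 ms/bit
  a = 695 − 160 × 3 = 215 ms
Then RT(32) = 215 + 160 × log₂ 32 = 215 + 160 × 5 ≈ 1015.000 ms.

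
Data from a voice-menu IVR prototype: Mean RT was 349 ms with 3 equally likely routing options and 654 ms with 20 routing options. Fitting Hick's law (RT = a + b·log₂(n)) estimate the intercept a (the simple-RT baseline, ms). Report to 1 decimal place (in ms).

172.4 ms

b = (RT₂ − RT₁)/(log₂ n₂ − log₂ n₁) = (654 − 349)/(4.3219 − 1.5850) = 111.437 ms/bit.
a = RT₁ − b·log₂ n₁ = 349 − 111.437 × 1.5850 = 172.376 ms.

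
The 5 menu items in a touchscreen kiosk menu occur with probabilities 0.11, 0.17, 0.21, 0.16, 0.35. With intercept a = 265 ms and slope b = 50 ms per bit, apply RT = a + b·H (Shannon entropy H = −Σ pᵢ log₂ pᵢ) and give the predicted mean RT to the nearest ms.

H = 0.11·log₂(1/0.11) + 0.17·log₂(1/0.17) + 0.21·log₂(1/0.21) + 0.16·log₂(1/0.16) + 0.35·log₂(1/0.35) = 2.2108 bits.
RT = 265 + 50 × 2.2108 = 375.54 ms.

376 ms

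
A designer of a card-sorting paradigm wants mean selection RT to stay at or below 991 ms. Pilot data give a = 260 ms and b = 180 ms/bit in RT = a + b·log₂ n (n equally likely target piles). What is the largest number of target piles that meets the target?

Set 260 + 180·log₂ n ≤ 991 → log₂ n ≤ (991 − 260)/180 = 4.0611.
So n ≤ 2^4.0611 = 16.692; the largest integer n is 16.

16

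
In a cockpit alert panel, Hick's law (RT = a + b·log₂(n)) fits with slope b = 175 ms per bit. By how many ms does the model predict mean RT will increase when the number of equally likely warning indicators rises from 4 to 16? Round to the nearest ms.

350 ms

The intercept a cancels: ΔRT = b·(log₂ n₂ − log₂ n₁) = b·log₂(n₂/n₁).
log₂(16) − log₂(4) = log₂(16/4) = log₂(4) = 2.
ΔRT = 175 × 2.0000 = 350.000 ms.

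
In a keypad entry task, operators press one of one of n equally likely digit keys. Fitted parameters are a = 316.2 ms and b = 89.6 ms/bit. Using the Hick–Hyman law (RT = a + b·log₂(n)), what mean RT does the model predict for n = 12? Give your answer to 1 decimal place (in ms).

log₂(12) = 3.5850 bits, so RT = 316.2 + 89.6 × 3.5850 ≈ 637.413 ms.

637.4 ms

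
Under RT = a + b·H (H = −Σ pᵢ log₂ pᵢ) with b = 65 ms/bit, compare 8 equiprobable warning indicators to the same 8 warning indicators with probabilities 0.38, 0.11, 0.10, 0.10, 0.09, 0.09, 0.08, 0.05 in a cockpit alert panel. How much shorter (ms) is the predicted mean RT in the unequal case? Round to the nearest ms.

21 ms

The RT saving is b·ΔH. Equiprobable H₀ = log₂(8) = 3.0000 bits; with the given probabilities H = 2.6780 bits.
b·(H₀ − H) = 65 × (3.0000 − 2.6780) = 20.93 ms.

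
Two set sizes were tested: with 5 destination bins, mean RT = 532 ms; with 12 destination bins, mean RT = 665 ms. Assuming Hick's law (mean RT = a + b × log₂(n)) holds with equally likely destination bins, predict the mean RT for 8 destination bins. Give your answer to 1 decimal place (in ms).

RT is linear in log₂ n, so two points fix the line:
  b = (665 − 532) / (log₂ 12 − log₂ 5) = 133 / (3.5850 − 2.3219) = 105.302 ms/bit
  a = 532 − 105.302 × 2.3219 = 287.496 ms
Then RT(8) = 287.496 + 105.302 × log₂ 8 = 287.496 + 105.302 × 3 ≈ 603.402 ms.

603.4 ms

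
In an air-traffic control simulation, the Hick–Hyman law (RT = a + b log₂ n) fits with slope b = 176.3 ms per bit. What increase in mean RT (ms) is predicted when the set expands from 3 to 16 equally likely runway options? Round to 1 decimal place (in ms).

ΔRT = (a + b log₂ n₂) − (a + b log₂ n₁) = b·(log₂ n₂ − log₂ n₁).
log₂(16) − log₂(3) = 4 − 1.5850 = 2.4150.
ΔRT = 176.3 × 2.4150 = 425.771 ms.

425.8 ms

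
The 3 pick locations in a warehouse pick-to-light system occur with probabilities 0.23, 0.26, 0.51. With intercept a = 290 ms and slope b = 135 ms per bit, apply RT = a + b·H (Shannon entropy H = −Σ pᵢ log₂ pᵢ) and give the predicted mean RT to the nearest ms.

Entropy contributions −pᵢ log₂ pᵢ: 0.4877, 0.5053, 0.4954; sum H = 1.4884 bits.
RT = a + bH = 290 + 135·1.4884 = 490.93 ms.

491 ms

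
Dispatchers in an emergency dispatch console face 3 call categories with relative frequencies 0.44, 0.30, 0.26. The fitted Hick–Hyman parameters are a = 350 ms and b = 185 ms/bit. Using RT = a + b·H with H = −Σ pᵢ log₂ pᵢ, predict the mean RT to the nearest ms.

Entropy contributions −pᵢ log₂ pᵢ: 0.5211, 0.5211, 0.5053; sum H = 1.5475 bits.
RT = a + bH = 350 + 185·1.5475 = 636.29 ms.

636 ms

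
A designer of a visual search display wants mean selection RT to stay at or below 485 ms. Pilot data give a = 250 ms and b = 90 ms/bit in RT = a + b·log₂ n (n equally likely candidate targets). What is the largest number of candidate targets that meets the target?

6

Set 250 + 90·log₂ n ≤ 485 → log₂ n ≤ (485 − 250)/90 = 2.6111.
So n ≤ 2^2.6111 = 6.110; the largest integer n is 6.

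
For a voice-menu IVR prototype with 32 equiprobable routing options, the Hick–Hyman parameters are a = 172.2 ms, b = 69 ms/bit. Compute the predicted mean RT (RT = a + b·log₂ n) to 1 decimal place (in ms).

517.2 ms

log₂(32) = 5 bits, so RT = 172.2 + 69 × 5 ≈ 517.200 ms.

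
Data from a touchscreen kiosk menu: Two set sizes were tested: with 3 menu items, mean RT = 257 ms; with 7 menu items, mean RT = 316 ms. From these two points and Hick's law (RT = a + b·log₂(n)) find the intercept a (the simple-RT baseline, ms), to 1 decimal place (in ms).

180.5 ms

b = (RT₂ − RT₁)/(log₂ n₂ − log₂ n₁) = (316 − 257)/(2.8074 − 1.5850) = 48.266 ms/bit.
Intercept: a = 257 − 48.266·log₂(3) = 180.500 ms.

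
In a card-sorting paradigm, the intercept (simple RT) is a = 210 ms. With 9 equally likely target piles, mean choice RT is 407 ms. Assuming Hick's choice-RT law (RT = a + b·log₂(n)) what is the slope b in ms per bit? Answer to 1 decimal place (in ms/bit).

62.1 ms/bit

b = (407 − 210) / log₂(9) = 197 / 3.1699 = 62.147 ms/bit.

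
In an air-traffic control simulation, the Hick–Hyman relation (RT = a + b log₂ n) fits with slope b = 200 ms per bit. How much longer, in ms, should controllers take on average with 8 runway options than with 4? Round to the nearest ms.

200 ms

ΔRT = (a + b log₂ n₂) − (a + b log₂ n₁) = b·(log₂ n₂ − log₂ n₁).
log₂(8) − log₂(4) = log₂(8/4) = log₂(2) = 1.
ΔRT = 200 × 1.0000 = 200.000 ms.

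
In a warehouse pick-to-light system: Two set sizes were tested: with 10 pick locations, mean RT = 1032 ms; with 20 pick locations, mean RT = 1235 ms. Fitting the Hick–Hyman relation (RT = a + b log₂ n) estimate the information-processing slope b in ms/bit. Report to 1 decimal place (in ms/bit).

203.0 ms/bit

b = (RT₂ − RT₁)/(log₂ n₂ − log₂ n₁) = (1235 − 1032)/(4.3219 − 3.3219) = 203.000 ms/bit.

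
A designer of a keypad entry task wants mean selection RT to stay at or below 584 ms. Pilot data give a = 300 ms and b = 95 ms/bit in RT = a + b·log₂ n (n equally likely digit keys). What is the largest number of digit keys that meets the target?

7

Information budget: (584 − 300)/95 = 2.9895 bits, so n ≤ 2^2.9895 = 7.942 → at most 7.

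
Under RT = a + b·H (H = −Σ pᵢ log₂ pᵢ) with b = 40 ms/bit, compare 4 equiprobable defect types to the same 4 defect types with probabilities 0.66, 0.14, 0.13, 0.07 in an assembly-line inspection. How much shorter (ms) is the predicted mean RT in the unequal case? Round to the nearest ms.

The RT saving is b·ΔH. Equiprobable H₀ = log₂(4) = 2.0000 bits; with the given probabilities H = 1.4440 bits.
b·(H₀ − H) = 40 × (2.0000 − 1.4440) = 22.24 ms.

22 ms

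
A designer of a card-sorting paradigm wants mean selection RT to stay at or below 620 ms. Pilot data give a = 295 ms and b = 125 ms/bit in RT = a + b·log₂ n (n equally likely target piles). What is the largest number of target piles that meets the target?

125·log₂ n ≤ 620 − 295 = 325, giving log₂ n ≤ 2.6000 and n ≤ 6.063. The largest whole number is 6.

6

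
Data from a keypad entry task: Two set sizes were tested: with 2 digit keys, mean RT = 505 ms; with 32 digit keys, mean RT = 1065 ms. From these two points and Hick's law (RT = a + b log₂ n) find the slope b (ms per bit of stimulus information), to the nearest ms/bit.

140 ms/bit

Slope: b = (1065 − 505) / (log₂ 32 − log₂ 2) = 560/4.0000 = 140 ms/bit.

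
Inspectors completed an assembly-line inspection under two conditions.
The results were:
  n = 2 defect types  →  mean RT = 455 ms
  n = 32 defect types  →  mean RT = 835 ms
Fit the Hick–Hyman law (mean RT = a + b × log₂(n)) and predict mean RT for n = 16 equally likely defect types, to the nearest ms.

With log₂ n on the abscissa the relation is linear; from the two conditions:
  b = (835 − 455) / (log₂ 32 − log₂ 2) = 380 / (5 − 1) = 95 ms/bit
  a = 455 − 95 × 1 = 360 ms
Then RT(16) = 360 + 95 × log₂ 16 = 360 + 95 × 4 ≈ 740.000 ms.

740 ms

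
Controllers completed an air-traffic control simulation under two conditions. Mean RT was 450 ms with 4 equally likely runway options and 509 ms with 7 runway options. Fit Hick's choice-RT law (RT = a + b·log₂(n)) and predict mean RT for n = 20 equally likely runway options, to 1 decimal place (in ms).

619.7 ms

With log₂ n on the abscissa the relation is linear; from the two conditions:
  b = (509 − 450) / (log₂ 7 − log₂ 4) = 59 / (2.8074 − 2) = 73.078 ms/bit
  a = 450 − 73.078 × 2 = 303.844 ms
Then RT(20) = 303.844 + 73.078 × log₂ 20 = 303.844 + 73.078 × 4.3219 ≈ 619.682 ms.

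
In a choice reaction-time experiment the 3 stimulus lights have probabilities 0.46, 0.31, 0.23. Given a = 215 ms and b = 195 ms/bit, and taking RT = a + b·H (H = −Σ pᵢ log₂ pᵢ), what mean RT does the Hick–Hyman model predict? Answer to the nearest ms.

513 ms

Entropy contributions −pᵢ log₂ pᵢ: 0.5153, 0.5238, 0.4877; sum H = 1.5268 bits.
RT = a + bH = 215 + 195·1.5268 = 512.73 ms.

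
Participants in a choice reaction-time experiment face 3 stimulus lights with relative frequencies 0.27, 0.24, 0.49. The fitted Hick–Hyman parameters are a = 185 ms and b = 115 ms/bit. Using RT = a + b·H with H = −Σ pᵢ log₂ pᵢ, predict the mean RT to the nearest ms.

358 ms

H = 0.27·log₂(1/0.27) + 0.24·log₂(1/0.24) + 0.49·log₂(1/0.49) = 1.5084 bits.
RT = 185 + 115 × 1.5084 = 358.47 ms.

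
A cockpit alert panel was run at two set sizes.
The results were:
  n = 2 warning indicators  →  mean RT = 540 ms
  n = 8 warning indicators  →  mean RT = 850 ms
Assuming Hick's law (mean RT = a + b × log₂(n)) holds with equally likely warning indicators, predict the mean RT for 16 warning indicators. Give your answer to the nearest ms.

1005 ms

RT is linear in log₂ n, so two points fix the line:
  b = (850 − 540) / (log₂ 8 − log₂ 2) = 310 / (3 − 1) = 155 ms/bit
  a = 540 − 155 × 1 = 385 ms
Then RT(16) = 385 + 155 × log₂ 16 = 385 + 155 × 4 ≈ 1005.000 ms.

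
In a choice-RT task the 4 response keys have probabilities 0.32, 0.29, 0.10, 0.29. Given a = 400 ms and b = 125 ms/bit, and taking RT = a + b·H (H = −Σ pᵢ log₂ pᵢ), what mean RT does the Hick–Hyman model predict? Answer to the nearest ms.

637 ms

H = 0.32·log₂(1/0.32) + 0.29·log₂(1/0.29) + 0.10·log₂(1/0.10) + 0.29·log₂(1/0.29) = 1.8940 bits.
RT = 400 + 125 × 1.8940 = 636.75 ms.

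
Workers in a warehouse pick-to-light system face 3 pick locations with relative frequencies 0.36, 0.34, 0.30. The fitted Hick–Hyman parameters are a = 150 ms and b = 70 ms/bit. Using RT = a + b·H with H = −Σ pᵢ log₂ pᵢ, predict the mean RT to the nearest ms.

261 ms

Entropy contributions −pᵢ log₂ pᵢ: 0.5306, 0.5292, 0.5211; sum H = 1.5809 bits.
RT = a + bH = 150 + 70·1.5809 = 260.66 ms.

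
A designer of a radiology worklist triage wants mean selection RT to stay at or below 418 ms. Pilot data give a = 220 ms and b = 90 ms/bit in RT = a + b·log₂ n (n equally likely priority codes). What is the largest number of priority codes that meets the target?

Set 220 + 90·log₂ n ≤ 418 → log₂ n ≤ (418 − 220)/90 = 2.2000.
So n ≤ 2^2.2000 = 4.595; the largest integer n is 4.

4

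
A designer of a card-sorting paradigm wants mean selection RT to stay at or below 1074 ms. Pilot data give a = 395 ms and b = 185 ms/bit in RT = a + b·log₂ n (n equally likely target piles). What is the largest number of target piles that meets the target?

Set 395 + 185·log₂ n ≤ 1074 → log₂ n ≤ (1074 − 395)/185 = 3.6703.
So n ≤ 2^3.6703 = 12.731; the largest integer n is 12.

12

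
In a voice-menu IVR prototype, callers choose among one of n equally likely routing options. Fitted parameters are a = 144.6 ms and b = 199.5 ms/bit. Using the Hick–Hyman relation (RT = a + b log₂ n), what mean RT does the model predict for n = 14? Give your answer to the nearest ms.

904 ms

log₂(14) = 3.8074 bits, so RT = 144.6 + 199.5 × 3.8074 ≈ 904.167 ms.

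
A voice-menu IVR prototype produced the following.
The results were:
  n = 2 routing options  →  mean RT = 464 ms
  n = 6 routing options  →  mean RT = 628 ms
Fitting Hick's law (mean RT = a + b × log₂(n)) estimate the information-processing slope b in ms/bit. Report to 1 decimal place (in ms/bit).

103.5 ms/bit

The slope on a log₂ axis is (628 − 464) / (2.5850 − 1) = 103.472 ms/bit.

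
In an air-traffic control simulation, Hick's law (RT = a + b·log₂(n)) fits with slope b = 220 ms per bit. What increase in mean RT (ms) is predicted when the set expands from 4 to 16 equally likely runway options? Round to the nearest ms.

440 ms

ΔRT = (a + b log₂ n₂) − (a + b log₂ n₁) = b·(log₂ n₂ − log₂ n₁).
log₂(16) − log₂(4) = log₂(16/4) = log₂(4) = 2.
ΔRT = 220 × 2.0000 = 440.000 ms.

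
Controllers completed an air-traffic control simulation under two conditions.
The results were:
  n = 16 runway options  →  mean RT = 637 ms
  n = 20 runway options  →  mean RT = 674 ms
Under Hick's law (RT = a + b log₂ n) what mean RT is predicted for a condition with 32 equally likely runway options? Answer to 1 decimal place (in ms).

751.9 ms

Solve the two-equation system in a and b:
  b = (674 − 637) / (log₂ 20 − log₂ 16) = 37 / (4.3219 − 4) = 114.932 ms/bit
  a = 637 − 114.932 × 4 = 177.270 ms
Then RT(32) = 177.270 + 114.932 × log₂ 32 = 177.270 + 114.932 × 5 ≈ 751.932 ms.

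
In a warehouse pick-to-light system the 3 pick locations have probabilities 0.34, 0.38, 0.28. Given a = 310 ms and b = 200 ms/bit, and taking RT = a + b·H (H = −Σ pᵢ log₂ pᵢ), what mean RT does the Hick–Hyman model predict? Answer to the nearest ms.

H = 0.34·log₂(1/0.34) + 0.38·log₂(1/0.38) + 0.28·log₂(1/0.28) = 1.5738 bits.
RT = 310 + 200 × 1.5738 = 624.77 ms.

625 ms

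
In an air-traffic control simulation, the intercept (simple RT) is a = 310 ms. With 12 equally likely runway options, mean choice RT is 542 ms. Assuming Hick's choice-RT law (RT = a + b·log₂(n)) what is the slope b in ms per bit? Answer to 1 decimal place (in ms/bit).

64.7 ms/bit

b = (542 − 310) / log₂(12) = 232 / 3.5850 = 64.715 ms/bit.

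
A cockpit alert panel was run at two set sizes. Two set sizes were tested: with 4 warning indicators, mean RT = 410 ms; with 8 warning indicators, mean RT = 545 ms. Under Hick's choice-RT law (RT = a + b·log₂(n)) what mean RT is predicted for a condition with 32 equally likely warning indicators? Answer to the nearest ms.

815 ms

With log₂ n on the abscissa the relation is linear; from the two conditions:
  b = (545 − 410) / (log₂ 8 − log₂ 4) = 135 / (3 − 2) = 135 ms/bit
  a = 410 − 135 × 2 = 140 ms
Then RT(32) = 140 + 135 × log₂ 32 = 140 + 135 × 5 ≈ 815.000 ms.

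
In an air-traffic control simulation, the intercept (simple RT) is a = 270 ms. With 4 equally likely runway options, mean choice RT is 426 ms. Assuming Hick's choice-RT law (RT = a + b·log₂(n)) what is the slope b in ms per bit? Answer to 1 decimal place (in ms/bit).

b = (426 − 270) / log₂(4) = 156 / 2 = 78.000 ms/bit.

78.0 ms/bit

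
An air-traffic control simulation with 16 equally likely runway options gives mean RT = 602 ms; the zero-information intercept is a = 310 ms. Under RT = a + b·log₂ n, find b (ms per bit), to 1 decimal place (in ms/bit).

log₂(16) = 4 bits.
b = (RT − a)/log₂ n = (602 − 310) / 4 = 73.000 ms/bit.

73.0 ms/bit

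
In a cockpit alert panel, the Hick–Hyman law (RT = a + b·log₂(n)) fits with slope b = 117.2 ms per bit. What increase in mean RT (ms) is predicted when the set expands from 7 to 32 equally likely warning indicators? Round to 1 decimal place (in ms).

ΔRT = (a + b log₂ n₂) − (a + b log₂ n₁) = b·(log₂ n₂ − log₂ n₁).
log₂(32) − log₂(7) = 5 − 2.8074 = 2.1926.
ΔRT = 117.2 × 2.1926 = 256.978 ms.

257.0 ms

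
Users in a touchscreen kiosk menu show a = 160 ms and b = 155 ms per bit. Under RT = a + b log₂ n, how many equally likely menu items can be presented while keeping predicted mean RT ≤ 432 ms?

3

155·log₂ n ≤ 432 − 160 = 272, giving log₂ n ≤ 1.7548 and n ≤ 3.375. The largest whole number is 3.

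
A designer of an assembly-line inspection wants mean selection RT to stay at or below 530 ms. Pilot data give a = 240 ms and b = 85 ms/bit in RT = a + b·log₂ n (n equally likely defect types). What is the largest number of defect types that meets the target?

10

Set 240 + 85·log₂ n ≤ 530 → log₂ n ≤ (530 − 240)/85 = 3.4118.
So n ≤ 2^3.4118 = 10.642; the largest integer n is 10.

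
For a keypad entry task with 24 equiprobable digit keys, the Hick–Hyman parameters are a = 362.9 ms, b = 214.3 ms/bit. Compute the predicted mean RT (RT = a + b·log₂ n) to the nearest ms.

log₂(24) = 4.5850 bits, so RT = 362.9 + 214.3 × 4.5850 ≈ 1345.457 ms.

1345 ms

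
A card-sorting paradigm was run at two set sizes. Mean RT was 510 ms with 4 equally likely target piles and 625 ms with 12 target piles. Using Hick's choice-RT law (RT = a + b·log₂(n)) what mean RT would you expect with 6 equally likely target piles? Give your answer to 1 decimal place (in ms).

With log₂ n on the abscissa the relation is linear; from the two conditions:
  b = (625 − 510) / (log₂ 12 − log₂ 4) = 115 / (3.5850 − 2) = 72.557 ms/bit
  a = 510 − 72.557 × 2 = 364.886 ms
Then RT(6) = 364.886 + 72.557 × log₂ 6 = 364.886 + 72.557 × 2.5850 ≈ 552.443 ms.

552.4 ms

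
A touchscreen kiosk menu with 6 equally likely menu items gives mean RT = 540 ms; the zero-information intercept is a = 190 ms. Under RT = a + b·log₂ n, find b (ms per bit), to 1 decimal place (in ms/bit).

135.4 ms/bit

b = (540 − 190) / log₂(6) = 350 / 2.5850 = 135.398 ms/bit.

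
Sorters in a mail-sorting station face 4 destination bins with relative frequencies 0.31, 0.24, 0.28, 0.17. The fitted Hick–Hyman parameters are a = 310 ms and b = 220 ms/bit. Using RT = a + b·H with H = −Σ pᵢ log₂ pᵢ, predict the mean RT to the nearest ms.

743 ms

H = 0.31·log₂(1/0.31) + 0.24·log₂(1/0.24) + 0.28·log₂(1/0.28) + 0.17·log₂(1/0.17) = 1.9667 bits.
RT = 310 + 220 × 1.9667 = 742.68 ms.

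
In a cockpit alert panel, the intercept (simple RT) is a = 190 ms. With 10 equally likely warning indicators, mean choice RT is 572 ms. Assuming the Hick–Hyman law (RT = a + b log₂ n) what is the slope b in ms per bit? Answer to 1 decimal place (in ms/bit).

115.0 ms/bit

log₂(10) = 3.3219 bits.
b = (RT − a)/log₂ n = (572 − 190) / 3.3219 = 114.993 ms/bit.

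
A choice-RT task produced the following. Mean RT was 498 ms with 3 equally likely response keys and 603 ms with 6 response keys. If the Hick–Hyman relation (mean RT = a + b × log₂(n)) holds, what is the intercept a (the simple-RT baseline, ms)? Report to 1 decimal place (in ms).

The slope on a log₂ axis is (603 − 498) / (2.5850 − 1.5850) = 105.000 ms/bit.
Intercept: a = 498 − 105.000·log₂(3) = 331.579 ms.

331.6 ms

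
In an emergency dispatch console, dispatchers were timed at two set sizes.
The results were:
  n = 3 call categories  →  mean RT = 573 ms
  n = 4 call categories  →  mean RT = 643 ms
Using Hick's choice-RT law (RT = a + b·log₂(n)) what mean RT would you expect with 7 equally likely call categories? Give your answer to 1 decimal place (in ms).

Fit slope and intercept:
  b = (643 − 573) / (log₂ 4 − log₂ 3) = 70 / (2 − 1.5850) = 168.659 ms/bit
  a = 573 − 168.659 × 1.5850 = 305.681 ms
Then RT(7) = 305.681 + 168.659 × log₂ 7 = 305.681 + 168.659 × 2.8074 ≈ 779.168 ms.

779.2 ms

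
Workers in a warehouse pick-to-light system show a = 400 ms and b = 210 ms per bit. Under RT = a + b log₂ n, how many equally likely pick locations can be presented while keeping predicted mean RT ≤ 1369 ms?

24

Information budget: (1369 − 400)/210 = 4.6143 bits, so n ≤ 2^4.6143 = 24.493 → at most 24.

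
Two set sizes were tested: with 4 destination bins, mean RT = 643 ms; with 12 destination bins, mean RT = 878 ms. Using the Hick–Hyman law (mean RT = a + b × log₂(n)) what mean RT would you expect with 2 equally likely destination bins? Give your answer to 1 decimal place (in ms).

RT is linear in log₂ n, so two points fix the line:
  b = (878 − 643) / (log₂ 12 − log₂ 4) = 235 / (3.5850 − 2) = 148.268 ms/bit
  a = 643 − 148.268 × 2 = 346.463 ms
Then RT(2) = 346.463 + 148.268 × log₂ 2 = 346.463 + 148.268 × 1 ≈ 494.732 ms.

494.7 ms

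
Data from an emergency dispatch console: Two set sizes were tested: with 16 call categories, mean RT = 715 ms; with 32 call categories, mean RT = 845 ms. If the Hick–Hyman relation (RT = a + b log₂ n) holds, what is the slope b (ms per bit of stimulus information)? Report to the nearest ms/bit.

130 ms/bit

b = (RT₂ − RT₁)/(log₂ n₂ − log₂ n₁) = (845 − 715)/(5 − 4) = 130 ms/bit.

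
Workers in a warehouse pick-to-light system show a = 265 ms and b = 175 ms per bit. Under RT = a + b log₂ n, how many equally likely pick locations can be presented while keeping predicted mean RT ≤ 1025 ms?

175·log₂ n ≤ 1025 − 265 = 760, giving log₂ n ≤ 4.3429 and n ≤ 20.292. The largest whole number is 20.

20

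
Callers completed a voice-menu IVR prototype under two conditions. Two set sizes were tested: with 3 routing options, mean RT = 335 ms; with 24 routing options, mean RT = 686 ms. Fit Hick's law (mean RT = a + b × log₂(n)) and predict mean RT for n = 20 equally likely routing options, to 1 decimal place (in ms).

Fit slope and intercept:
  b = (686 − 335) / (log₂ 24 − log₂ 3) = 351 / (4.5850 − 1.5850) = 117.000 ms/bit
  a = 335 − 117.000 × 1.5850 = 149.559 ms
Then RT(20) = 149.559 + 117.000 × log₂ 20 = 149.559 + 117.000 × 4.3219 ≈ 655.225 ms.

655.2 ms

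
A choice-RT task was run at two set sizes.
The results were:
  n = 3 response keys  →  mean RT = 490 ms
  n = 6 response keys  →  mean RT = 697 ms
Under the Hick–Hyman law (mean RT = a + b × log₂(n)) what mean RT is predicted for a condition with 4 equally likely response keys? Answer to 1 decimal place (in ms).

Solve the two-equation system in a and b:
  b = (697 − 490) / (log₂ 6 − log₂ 3) = 207 / (2.5850 − 1.5850) = 207.000 ms/bit
  a = 490 − 207.000 × 1.5850 = 161.913 ms
Then RT(4) = 161.913 + 207.000 × log₂ 4 = 161.913 + 207.000 × 2 ≈ 575.913 ms.

575.9 ms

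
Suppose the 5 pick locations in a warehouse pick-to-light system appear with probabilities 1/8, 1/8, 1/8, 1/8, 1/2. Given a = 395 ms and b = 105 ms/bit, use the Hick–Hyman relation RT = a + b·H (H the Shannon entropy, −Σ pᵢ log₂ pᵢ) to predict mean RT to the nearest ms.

H = −Σ pᵢ log₂ pᵢ = 0.125·3 + 0.125·3 + 0.125·3 + 0.125·3 + 0.5·1 = 2.000 bits.
RT = 395 + 105 × 2.000 = 605.00 ms.

605 ms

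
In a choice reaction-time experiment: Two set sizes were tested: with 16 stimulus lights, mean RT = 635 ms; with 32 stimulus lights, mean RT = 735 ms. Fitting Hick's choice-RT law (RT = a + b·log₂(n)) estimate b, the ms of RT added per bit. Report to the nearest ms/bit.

100 ms/bit

b = (RT₂ − RT₁)/(log₂ n₂ − log₂ n₁) = (735 − 635)/(5 − 4) = 100 ms/bit.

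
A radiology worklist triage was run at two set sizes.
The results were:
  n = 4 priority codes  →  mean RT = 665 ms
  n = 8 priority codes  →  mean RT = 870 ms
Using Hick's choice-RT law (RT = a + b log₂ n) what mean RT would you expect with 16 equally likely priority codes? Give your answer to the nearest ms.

1075 ms

Solve the two-equation system in a and b:
  b = (870 − 665) / (log₂ 8 − log₂ 4) = 205 / (3 − 2) = 205 ms/bit
  a = 665 − 205 × 2 = 255 ms
Then RT(16) = 255 + 205 × log₂ 16 = 255 + 205 × 4 ≈ 1075.000 ms.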